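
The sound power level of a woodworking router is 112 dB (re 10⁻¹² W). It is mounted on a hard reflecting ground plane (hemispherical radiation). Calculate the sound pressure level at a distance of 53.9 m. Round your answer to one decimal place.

Free-field hemispherical radiation: L_p = L_w − 10·log₁₀(2π·r²), r = 53.9 m.
2π·r² = 1.825e+04 m², 10·log₁₀ of that is 42.614 dB.
L_p = 112 − 42.614 = 69.39 dB.

69.4 dB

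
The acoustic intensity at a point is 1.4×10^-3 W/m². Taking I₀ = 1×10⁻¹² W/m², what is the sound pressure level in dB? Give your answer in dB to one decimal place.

L = 10·log₁₀(I/I₀) = 10·log₁₀(1.4×10^-3/10⁻¹²) = 10·log₁₀(1.4×10^9).
L = 10·(0.1461 + 9) = 91.46 dB.

91.5 dB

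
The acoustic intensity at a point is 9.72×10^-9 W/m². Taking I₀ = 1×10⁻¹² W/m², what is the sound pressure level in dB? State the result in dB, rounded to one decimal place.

39.9 dB

I/I₀ = 9.72×10^-9/10⁻¹² = 9.72×10^3, and L = 10·log₁₀(I/I₀).
L = 10·(0.9877 + 3) = 39.88 dB.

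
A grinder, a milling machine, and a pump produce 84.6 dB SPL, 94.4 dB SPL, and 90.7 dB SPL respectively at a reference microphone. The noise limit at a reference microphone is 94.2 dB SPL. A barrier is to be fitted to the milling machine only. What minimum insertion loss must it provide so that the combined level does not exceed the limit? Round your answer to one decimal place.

Fixed contribution from the other sources: Σ 10^(L/10) = 10^(84.6/10) + 10^(90.7/10) = 1.463e+09 (91.65 dB SPL).
The limit corresponds to 10^(94.2/10) = 2.630e+09; subtracting the fixed part leaves 1.167e+09 for the milling machine, i.e. 90.67 dB SPL.
Required insertion loss = 94.4 − 90.67 = 3.73 dB.

3.7 dB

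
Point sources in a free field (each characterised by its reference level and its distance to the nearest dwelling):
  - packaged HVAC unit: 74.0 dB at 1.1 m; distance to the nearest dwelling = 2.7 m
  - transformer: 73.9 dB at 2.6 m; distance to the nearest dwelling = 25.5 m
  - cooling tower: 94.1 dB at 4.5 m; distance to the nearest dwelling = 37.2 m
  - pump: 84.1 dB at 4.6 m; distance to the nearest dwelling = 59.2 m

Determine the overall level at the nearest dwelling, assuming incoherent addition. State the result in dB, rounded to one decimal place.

First find each source's level at the receiver (point-source: −20·log₁₀(r/r_ref)), then combine on an intensity basis.
packaged HVAC unit: 74.0 − 20·log₁₀(2.7/1.1) = 74.0 − 7.80 = 66.20 dB.
transformer: 73.9 − 20·log₁₀(25.5/2.6) = 73.9 − 19.83 = 54.07 dB.
cooling tower: 94.1 − 20·log₁₀(37.2/4.5) = 94.1 − 18.35 = 75.75 dB.
pump: 84.1 − 20·log₁₀(59.2/4.6) = 84.1 − 22.19 = 61.91 dB.
Σ 10^(L/10) = 4.359e+07 → L_total = 10·log₁₀(4.359e+07) = 76.39 dB.

76.4 dB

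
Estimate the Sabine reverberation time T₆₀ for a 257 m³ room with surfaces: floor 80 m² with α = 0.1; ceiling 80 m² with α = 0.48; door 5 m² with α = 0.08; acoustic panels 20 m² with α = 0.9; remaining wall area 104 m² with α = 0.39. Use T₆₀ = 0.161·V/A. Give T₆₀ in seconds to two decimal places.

A = Σ Sᵢαᵢ = 80·0.1 + 80·0.48 + 5·0.08 + 20·0.9 + 104·0.39 = 105.36 m².
T₆₀ = 0.161 × 257 / 105.36 = 0.393 s.

0.39 s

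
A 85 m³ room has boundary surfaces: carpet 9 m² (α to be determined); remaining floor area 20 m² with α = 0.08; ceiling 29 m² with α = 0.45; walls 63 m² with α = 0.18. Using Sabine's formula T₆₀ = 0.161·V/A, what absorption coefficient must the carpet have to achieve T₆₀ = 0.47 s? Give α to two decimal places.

0.35

From T₆₀ = 0.161·V/A, the target T₆₀ = 0.47 s needs A = 0.161·85/0.47 = 29.12 m².
Absorption from the other surfaces = 20·0.08 + 29·0.45 + 63·0.18 = 25.99 m², so the carpet must supply 3.13 m² over 9 m².
α = 3.13/9 = 0.347.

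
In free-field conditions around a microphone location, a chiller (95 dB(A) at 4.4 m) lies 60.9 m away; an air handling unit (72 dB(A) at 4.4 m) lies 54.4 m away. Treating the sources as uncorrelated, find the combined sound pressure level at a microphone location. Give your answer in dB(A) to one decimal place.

Apply inverse-square spreading to bring every level to the receiver, then sum 10^(L/10).
chiller: 95 − 20·log₁₀(60.9/4.4) = 95 − 22.82 = 72.18 dB(A).
air handling unit: 72 − 20·log₁₀(54.4/4.4) = 72 − 21.84 = 50.16 dB(A).
Σ 10^(L/10) = 1.661e+07 → L_total = 10·log₁₀(1.661e+07) = 72.20 dB(A).

72.2 dB(A)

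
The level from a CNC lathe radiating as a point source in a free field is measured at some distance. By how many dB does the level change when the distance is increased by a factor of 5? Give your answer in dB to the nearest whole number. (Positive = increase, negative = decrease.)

-14 dB

Point-source spreading: ΔL = −20·log₁₀(r₂/r₁).
ΔL = −20·log₁₀(5) = -13.98 dB.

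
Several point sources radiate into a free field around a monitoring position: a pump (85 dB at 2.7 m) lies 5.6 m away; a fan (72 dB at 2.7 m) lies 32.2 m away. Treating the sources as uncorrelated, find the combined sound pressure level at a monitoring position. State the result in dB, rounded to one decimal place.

78.7 dB

Propagate each source to the receiver with L = L_ref − 20·log₁₀(r/r_ref), then add intensities.
pump: 85 − 20·log₁₀(5.6/2.7) = 85 − 6.34 = 78.66 dB.
fan: 72 − 20·log₁₀(32.2/2.7) = 72 − 21.53 = 50.47 dB.
Σ 10^(L/10) = 7.362e+07 → L_total = 10·log₁₀(7.362e+07) = 78.67 dB.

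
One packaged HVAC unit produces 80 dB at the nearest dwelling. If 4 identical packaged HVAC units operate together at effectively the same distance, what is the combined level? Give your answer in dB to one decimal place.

L_total = L₁ + 10·log₁₀ N for N identical incoherent sources.
L_total = 80 + 10·log₁₀(4) = 80 + 6.021 = 86.02 dB.

86.0 dB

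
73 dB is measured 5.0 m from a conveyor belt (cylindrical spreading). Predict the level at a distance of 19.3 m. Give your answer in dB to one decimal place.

Cylindrical spreading from a line source gives a 10·log₁₀(r₂/r₁) drop.
L₂ = 73 − 10·log₁₀(19.3/5.0) = 73 − 5.866 = 67.13 dB.

67.1 dB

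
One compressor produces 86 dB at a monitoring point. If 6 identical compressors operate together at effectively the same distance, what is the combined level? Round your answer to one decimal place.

93.8 dB

With 6 equal, uncorrelated contributions the intensity is 6× that of one unit, giving a rise of 10·log₁₀ 6.
L_total = 86 + 10·log₁₀(6) = 86 + 7.782 = 93.78 dB.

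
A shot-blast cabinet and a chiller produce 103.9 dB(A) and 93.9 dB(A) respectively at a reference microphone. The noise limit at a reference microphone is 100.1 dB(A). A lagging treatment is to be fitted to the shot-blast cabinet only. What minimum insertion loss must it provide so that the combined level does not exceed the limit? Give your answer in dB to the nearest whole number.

Everything except the shot-blast cabinet sums to 10^(93.9/10) = 2.455e+09 in linear terms, 93.90 dB(A).
The limit corresponds to 10^(100.1/10) = 1.023e+10; subtracting the fixed part leaves 7.778e+09 for the shot-blast cabinet, i.e. 98.91 dB(A).
Required insertion loss = 103.9 − 98.91 = 4.99 dB.

5 dB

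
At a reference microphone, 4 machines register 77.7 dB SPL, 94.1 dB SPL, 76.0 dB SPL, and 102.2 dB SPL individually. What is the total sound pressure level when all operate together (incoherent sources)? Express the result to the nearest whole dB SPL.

For uncorrelated sources the intensities add, so convert each level to linear form, sum, and take 10·log₁₀ of the total.
Σ 10^(L/10) = 10^(77.7/10) + 10^(94.1/10) + 10^(76.0/10) + 10^(102.2/10) = 1.926e+10.
L_total = 10·log₁₀(1.926e+10) = 102.85 dB SPL.

103 dB SPL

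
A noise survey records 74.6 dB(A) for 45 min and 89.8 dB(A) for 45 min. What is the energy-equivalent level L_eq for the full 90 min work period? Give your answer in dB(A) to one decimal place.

The energy average is taken in the linear domain: L_eq = 10·log₁₀[(Σ tᵢ·10^(Lᵢ/10))/T], T = 90 min.
Σ tᵢ·10^(Lᵢ/10) = 45·10^(74.6/10) + 45·10^(89.8/10) = 4.427e+10.
L_eq = 10·log₁₀(4.427e+10/90) = 86.92 dB(A).

86.9 dB(A)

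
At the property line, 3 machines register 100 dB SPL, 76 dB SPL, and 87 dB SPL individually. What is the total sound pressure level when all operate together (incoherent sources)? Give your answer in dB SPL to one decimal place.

For uncorrelated sources the intensities add, so convert each level to linear form, sum, and take 10·log₁₀ of the total.
Σ 10^(L/10) = 10^(100/10) + 10^(76/10) + 10^(87/10) = 1.054e+10.
L_total = 10·log₁₀(1.054e+10) = 100.23 dB SPL.

100.2 dB SPL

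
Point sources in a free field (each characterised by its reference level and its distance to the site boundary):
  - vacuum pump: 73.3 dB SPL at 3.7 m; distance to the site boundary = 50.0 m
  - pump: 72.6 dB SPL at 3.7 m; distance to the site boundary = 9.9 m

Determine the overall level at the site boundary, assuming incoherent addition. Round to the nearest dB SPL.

64 dB SPL

Apply inverse-square spreading to bring every level to the receiver, then sum 10^(L/10).
vacuum pump: 73.3 − 20·log₁₀(50.0/3.7) = 73.3 − 22.62 = 50.68 dB SPL.
pump: 72.6 − 20·log₁₀(9.9/3.7) = 72.6 − 8.55 = 64.05 dB SPL.
Σ 10^(L/10) = 2.659e+06 → L_total = 10·log₁₀(2.659e+06) = 64.25 dB SPL.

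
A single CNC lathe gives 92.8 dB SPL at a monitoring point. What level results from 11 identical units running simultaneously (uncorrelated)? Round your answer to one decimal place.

N identical incoherent sources raise the level by 10·log₁₀ N.
L_total = 92.8 + 10·log₁₀(11) = 92.8 + 10.414 = 103.21 dB SPL.

103.2 dB SPL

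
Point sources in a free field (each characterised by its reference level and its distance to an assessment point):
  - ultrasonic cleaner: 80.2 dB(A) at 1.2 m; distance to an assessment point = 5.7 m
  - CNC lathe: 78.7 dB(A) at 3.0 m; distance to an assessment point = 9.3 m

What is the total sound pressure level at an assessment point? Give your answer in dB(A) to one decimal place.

Propagate each source to the receiver with L = L_ref − 20·log₁₀(r/r_ref), then add intensities.
ultrasonic cleaner: 80.2 − 20·log₁₀(5.7/1.2) = 80.2 − 13.53 = 66.67 dB(A).
CNC lathe: 78.7 − 20·log₁₀(9.3/3.0) = 78.7 − 9.83 = 68.87 dB(A).
Σ 10^(L/10) = 1.235e+07 → L_total = 10·log₁₀(1.235e+07) = 70.92 dB(A).

70.9 dB(A)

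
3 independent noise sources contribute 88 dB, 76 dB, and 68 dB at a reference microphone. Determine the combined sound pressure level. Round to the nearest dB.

Incoherent sources combine by intensity addition: L_total = 10·log₁₀(Σ 10^(L_i/10)).
Σ 10^(L/10) = 10^(88/10) + 10^(76/10) + 10^(68/10) = 6.771e+08.
L_total = 10·log₁₀(6.771e+08) = 88.31 dB.

88 dB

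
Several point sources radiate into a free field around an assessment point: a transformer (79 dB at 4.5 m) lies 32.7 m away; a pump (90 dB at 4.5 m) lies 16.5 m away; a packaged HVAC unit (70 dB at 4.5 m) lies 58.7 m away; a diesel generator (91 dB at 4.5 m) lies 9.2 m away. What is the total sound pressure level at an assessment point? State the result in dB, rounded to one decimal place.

85.8 dB

First find each source's level at the receiver (point-source: −20·log₁₀(r/r_ref)), then combine on an intensity basis.
transformer: 79 − 20·log₁₀(32.7/4.5) = 79 − 17.23 = 61.77 dB.
pump: 90 − 20·log₁₀(16.5/4.5) = 90 − 11.29 = 78.71 dB.
packaged HVAC unit: 70 − 20·log₁₀(58.7/4.5) = 70 − 22.31 = 47.69 dB.
diesel generator: 91 − 20·log₁₀(9.2/4.5) = 91 − 6.21 = 84.79 dB.
Σ 10^(L/10) = 3.771e+08 → L_total = 10·log₁₀(3.771e+08) = 85.77 dB.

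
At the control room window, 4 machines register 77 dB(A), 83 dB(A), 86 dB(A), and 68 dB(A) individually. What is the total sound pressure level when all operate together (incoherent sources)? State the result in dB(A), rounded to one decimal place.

88.2 dB(A)

For uncorrelated sources the intensities add, so convert each level to linear form, sum, and take 10·log₁₀ of the total.
Σ 10^(L/10) = 10^(77/10) + 10^(83/10) + 10^(86/10) + 10^(68/10) = 6.541e+08.
L_total = 10·log₁₀(6.541e+08) = 88.16 dB(A).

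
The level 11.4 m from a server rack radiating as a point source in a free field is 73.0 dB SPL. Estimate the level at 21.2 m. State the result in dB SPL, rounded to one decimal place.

Spherical spreading from a point source gives a 20·log₁₀(r₂/r₁) drop.
L₂ = 73.0 − 20·log₁₀(21.2/11.4) = 73.0 − 5.389 = 67.61 dB SPL.

67.6 dB SPL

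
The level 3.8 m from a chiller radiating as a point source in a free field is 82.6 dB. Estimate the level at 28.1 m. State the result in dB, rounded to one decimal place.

65.2 dB

Spherical spreading from a point source gives a 20·log₁₀(r₂/r₁) drop.
L₂ = 82.6 − 20·log₁₀(28.1/3.8) = 82.6 − 17.378 = 65.22 dB.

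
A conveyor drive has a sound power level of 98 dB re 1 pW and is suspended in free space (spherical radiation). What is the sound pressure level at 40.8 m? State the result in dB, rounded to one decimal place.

54.8 dB

Free-field spherical radiation: L_p = L_w − 10·log₁₀(4π·r²), r = 40.8 m.
4π·r² = 2.092e+04 m², 10·log₁₀ of that is 43.205 dB.
L_p = 98 − 43.205 = 54.79 dB.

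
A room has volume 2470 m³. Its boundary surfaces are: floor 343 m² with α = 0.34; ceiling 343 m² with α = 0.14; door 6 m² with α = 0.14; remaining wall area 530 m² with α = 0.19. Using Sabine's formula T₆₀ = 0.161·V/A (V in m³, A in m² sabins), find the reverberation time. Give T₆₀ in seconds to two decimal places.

1.49 s

Total absorption A = 343·0.34 + 343·0.14 + 6·0.14 + 530·0.19 = 266.18 m² sabins.
T₆₀ = 0.161·V/A = 0.161·2470/266.18 = 1.494 s.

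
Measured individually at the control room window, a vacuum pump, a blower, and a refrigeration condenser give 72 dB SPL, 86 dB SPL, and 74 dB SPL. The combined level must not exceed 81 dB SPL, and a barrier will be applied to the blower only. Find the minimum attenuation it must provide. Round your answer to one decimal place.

Everything except the blower sums to 10^(72/10) + 10^(74/10) = 4.097e+07 in linear terms, 76.12 dB SPL.
The limit corresponds to 10^(81/10) = 1.259e+08; subtracting the fixed part leaves 8.492e+07 for the blower, i.e. 79.29 dB SPL.
Required insertion loss = 86 − 79.29 = 6.71 dB.

6.7 dB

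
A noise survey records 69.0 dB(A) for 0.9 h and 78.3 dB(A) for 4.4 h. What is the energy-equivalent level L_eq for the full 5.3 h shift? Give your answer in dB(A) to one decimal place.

77.6 dB(A)

Weight each interval's intensity by its duration and average over T = 5.3 h:
Σ tᵢ·10^(Lᵢ/10) = 0.9·10^(69.0/10) + 4.4·10^(78.3/10) = 3.046e+08.
L_eq = 10·log₁₀(3.046e+08/5.3) = 77.59 dB(A).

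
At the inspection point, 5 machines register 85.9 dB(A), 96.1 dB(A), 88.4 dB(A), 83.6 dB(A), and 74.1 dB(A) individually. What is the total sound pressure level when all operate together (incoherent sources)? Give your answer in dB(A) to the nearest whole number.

97 dB(A)

Incoherent sources combine by intensity addition: L_total = 10·log₁₀(Σ 10^(L_i/10)).
Σ 10^(L/10) = 10^(85.9/10) + 10^(96.1/10) + 10^(88.4/10) + 10^(83.6/10) + 10^(74.1/10) = 5.409e+09.
L_total = 10·log₁₀(5.409e+09) = 97.33 dB(A).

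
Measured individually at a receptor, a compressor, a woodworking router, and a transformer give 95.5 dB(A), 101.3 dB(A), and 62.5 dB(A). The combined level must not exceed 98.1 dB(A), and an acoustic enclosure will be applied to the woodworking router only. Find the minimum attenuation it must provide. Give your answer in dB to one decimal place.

Everything except the woodworking router sums to 10^(95.5/10) + 10^(62.5/10) = 3.550e+09 in linear terms, 95.50 dB(A).
To meet 98.1 dB(A) overall, the treated woodworking router may contribute at most 10^(98.1/10) − 3.550e+09 = 2.907e+09, i.e. 94.63 dB(A).
So the woodworking router must be reduced from 101.3 to 94.63 dB(A): IL = 6.67 dB.

6.7 dB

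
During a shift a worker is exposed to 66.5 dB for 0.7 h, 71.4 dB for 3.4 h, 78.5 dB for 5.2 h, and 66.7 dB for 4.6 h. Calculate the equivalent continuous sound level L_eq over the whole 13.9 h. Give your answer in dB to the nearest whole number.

75 dB

The energy average is taken in the linear domain: L_eq = 10·log₁₀[(Σ tᵢ·10^(Lᵢ/10))/T], T = 13.9 h.
Σ tᵢ·10^(Lᵢ/10) = 0.7·10^(66.5/10) + 3.4·10^(71.4/10) + 5.2·10^(78.5/10) + 4.6·10^(66.7/10) = 4.397e+08.
L_eq = 10·log₁₀(4.397e+08/13.9) = 75.00 dB.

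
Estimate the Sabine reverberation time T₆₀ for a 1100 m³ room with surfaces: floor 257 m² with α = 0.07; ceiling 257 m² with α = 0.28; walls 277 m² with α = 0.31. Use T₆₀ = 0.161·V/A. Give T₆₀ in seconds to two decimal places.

Total absorption A = 257·0.07 + 257·0.28 + 277·0.31 = 175.82 m² sabins.
T₆₀ = 0.161·V/A = 0.161·1100/175.82 = 1.007 s.

1.01 s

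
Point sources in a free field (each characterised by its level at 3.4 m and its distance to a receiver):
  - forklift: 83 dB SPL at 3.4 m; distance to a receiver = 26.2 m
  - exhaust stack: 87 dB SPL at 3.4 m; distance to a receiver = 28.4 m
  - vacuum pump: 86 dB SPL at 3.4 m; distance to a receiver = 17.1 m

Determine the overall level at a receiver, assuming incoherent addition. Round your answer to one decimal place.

74.2 dB SPL

Propagate each source to the receiver with L = L_ref − 20·log₁₀(r/r_ref), then add intensities.
forklift: 83 − 20·log₁₀(26.2/3.4) = 83 − 17.74 = 65.26 dB SPL.
exhaust stack: 87 − 20·log₁₀(28.4/3.4) = 87 − 18.44 = 68.56 dB SPL.
vacuum pump: 86 − 20·log₁₀(17.1/3.4) = 86 − 14.03 = 71.97 dB SPL.
Σ 10^(L/10) = 2.628e+07 → L_total = 10·log₁₀(2.628e+07) = 74.20 dB SPL.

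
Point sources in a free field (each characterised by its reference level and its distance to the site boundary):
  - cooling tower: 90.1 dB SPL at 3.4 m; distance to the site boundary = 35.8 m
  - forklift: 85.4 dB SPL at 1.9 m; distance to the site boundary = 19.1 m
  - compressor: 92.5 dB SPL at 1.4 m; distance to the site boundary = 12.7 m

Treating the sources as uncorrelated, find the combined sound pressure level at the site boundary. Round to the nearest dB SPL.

75 dB SPL

Propagate each source to the receiver with L = L_ref − 20·log₁₀(r/r_ref), then add intensities.
cooling tower: 90.1 − 20·log₁₀(35.8/3.4) = 90.1 − 20.45 = 69.65 dB SPL.
forklift: 85.4 − 20·log₁₀(19.1/1.9) = 85.4 − 20.05 = 65.35 dB SPL.
compressor: 92.5 − 20·log₁₀(12.7/1.4) = 92.5 − 19.15 = 73.35 dB SPL.
Σ 10^(L/10) = 3.427e+07 → L_total = 10·log₁₀(3.427e+07) = 75.35 dB SPL.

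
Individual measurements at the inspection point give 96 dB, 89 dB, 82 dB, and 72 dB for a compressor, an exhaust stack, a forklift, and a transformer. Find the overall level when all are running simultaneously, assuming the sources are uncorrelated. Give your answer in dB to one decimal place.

96.9 dB

Incoherent sources combine by intensity addition: L_total = 10·log₁₀(Σ 10^(L_i/10)).
Σ 10^(L/10) = 10^(96/10) + 10^(89/10) + 10^(82/10) + 10^(72/10) = 4.950e+09.
L_total = 10·log₁₀(4.950e+09) = 96.95 dB.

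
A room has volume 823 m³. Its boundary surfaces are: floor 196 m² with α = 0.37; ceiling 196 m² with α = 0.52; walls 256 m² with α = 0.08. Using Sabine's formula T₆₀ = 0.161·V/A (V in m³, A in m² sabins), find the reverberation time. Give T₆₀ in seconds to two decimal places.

0.68 s

A = Σ Sᵢαᵢ = 196·0.37 + 196·0.52 + 256·0.08 = 194.92 m².
T₆₀ = 0.161·V/A = 0.161·823/194.92 = 0.680 s.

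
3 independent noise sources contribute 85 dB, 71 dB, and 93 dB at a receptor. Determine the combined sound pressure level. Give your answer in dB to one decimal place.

93.7 dB

For uncorrelated sources the intensities add, so convert each level to linear form, sum, and take 10·log₁₀ of the total.
Σ 10^(L/10) = 10^(85/10) + 10^(71/10) + 10^(93/10) = 2.324e+09.
L_total = 10·log₁₀(2.324e+09) = 93.66 dB.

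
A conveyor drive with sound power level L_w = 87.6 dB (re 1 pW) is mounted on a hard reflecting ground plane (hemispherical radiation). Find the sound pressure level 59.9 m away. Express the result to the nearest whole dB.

44 dB

Free-field hemispherical radiation: L_p = L_w − 10·log₁₀(2π·r²), r = 59.9 m.
2π·r² = 2.254e+04 m², 10·log₁₀ of that is 43.530 dB.
L_p = 87.6 − 43.530 = 44.07 dB.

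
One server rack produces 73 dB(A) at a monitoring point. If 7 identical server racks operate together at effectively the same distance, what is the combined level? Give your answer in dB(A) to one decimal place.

81.5 dB(A)

With 7 equal, uncorrelated contributions the intensity is 7× that of one unit, giving a rise of 10·log₁₀ 7.
L_total = 73 + 10·log₁₀(7) = 73 + 8.451 = 81.45 dB(A).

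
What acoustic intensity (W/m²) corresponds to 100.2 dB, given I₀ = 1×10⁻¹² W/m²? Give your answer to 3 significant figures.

0.0105 W/m²

L = 10·log₁₀(I/I₀) ⇒ I = I₀·10^(L/10) = 10⁻¹² × 10^10.02.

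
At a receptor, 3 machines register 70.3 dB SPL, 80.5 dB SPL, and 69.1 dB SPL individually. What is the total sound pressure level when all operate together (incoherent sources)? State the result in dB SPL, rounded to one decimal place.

81.2 dB SPL

Incoherent sources combine by intensity addition: L_total = 10·log₁₀(Σ 10^(L_i/10)).
Σ 10^(L/10) = 10^(70.3/10) + 10^(80.5/10) + 10^(69.1/10) = 1.310e+08.
L_total = 10·log₁₀(1.310e+08) = 81.17 dB SPL.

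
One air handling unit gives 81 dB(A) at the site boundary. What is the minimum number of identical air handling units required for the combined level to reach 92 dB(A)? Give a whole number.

The shortfall is 92 − 81 = 11.0 dB, and N units add 10·log₁₀ N, so need 10·log₁₀ N ≥ 11.0.
N ≥ 10^(11.0/10) = 12.589, so N = 13.

13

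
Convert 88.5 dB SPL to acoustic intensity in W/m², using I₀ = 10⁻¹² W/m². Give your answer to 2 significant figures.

0.00071 W/m²

I = I₀·10^(L/10) = 10⁻¹² × 10^(88.5/10) = 10^(-3.150).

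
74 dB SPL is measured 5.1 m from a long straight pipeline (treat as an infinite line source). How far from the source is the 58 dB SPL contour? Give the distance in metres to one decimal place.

203.0 m

For a line source L₁ − L₂ = 10·log₁₀(r₂/r₁), so r₂ = r₁·10^((L₁−L₂)/10).
r₂ = 5.1·10^((74−58)/10) = 5.1·10^(16.0/10) = 203.03 m.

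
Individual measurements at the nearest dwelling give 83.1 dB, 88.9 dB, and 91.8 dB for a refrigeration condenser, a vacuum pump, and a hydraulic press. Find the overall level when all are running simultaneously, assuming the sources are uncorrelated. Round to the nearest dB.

94 dB

For uncorrelated sources the intensities add, so convert each level to linear form, sum, and take 10·log₁₀ of the total.
Σ 10^(L/10) = 10^(83.1/10) + 10^(88.9/10) + 10^(91.8/10) = 2.494e+09.
L_total = 10·log₁₀(2.494e+09) = 93.97 dB.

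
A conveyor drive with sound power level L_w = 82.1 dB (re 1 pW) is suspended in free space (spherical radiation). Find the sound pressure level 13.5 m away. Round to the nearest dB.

49 dB

Free-field spherical radiation: L_p = L_w − 10·log₁₀(4π·r²), r = 13.5 m.
4π·r² = 2290 m², 10·log₁₀ of that is 33.599 dB.
L_p = 82.1 − 33.599 = 48.50 dB.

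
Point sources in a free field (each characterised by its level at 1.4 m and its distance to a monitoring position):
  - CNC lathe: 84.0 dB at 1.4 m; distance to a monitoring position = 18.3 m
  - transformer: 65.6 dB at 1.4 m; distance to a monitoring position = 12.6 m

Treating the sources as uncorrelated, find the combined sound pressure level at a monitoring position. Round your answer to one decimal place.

61.8 dB

Propagate each source to the receiver with L = L_ref − 20·log₁₀(r/r_ref), then add intensities.
CNC lathe: 84.0 − 20·log₁₀(18.3/1.4) = 84.0 − 22.33 = 61.67 dB.
transformer: 65.6 − 20·log₁₀(12.6/1.4) = 65.6 − 19.08 = 46.52 dB.
Σ 10^(L/10) = 1.515e+06 → L_total = 10·log₁₀(1.515e+06) = 61.80 dB.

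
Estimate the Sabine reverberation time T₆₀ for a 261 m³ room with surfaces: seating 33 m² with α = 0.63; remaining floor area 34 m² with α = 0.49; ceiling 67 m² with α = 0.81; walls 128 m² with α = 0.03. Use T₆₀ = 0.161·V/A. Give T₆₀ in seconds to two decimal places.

Summing Sᵢαᵢ: 33·0.63 + 34·0.49 + 67·0.81 + 128·0.03 = 95.56 m².
T₆₀ = 0.161·V/A = 0.161·261/95.56 = 0.440 s.

0.44 s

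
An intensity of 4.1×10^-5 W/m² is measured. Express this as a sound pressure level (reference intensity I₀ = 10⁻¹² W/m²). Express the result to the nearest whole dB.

76 dB

I/I₀ = 4.1×10^-5/10⁻¹² = 4.1×10^7, and L = 10·log₁₀(I/I₀).
L = 10·(0.6128 + 7) = 76.13 dB.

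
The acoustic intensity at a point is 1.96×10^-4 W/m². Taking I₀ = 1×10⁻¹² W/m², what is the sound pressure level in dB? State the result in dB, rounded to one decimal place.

I/I₀ = 1.96×10^-4/10⁻¹² = 1.96×10^8, and L = 10·log₁₀(I/I₀).
L = 10·(0.2923 + 8) = 82.92 dB.

82.9 dB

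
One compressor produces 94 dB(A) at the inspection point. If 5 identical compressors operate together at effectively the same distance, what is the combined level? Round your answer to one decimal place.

L_total = L₁ + 10·log₁₀ N for N identical incoherent sources.
L_total = 94 + 10·log₁₀(5) = 94 + 6.990 = 100.99 dB(A).

101.0 dB(A)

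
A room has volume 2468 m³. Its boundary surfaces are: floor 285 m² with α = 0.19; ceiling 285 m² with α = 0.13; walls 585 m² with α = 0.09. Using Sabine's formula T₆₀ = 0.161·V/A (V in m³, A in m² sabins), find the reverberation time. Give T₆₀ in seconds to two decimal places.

2.76 s

Summing Sᵢαᵢ: 285·0.19 + 285·0.13 + 585·0.09 = 143.85 m².
T₆₀ = 0.161·V/A = 0.161·2468/143.85 = 2.762 s.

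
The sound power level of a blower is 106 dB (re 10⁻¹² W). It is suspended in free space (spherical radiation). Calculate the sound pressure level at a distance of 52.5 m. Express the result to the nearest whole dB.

61 dB

L_p = L_w − 10·log₁₀(4π·r²) with r = 52.5 m.
4π·r² = 3.464e+04 m², 10·log₁₀ of that is 45.395 dB.
L_p = 106 − 45.395 = 60.60 dB.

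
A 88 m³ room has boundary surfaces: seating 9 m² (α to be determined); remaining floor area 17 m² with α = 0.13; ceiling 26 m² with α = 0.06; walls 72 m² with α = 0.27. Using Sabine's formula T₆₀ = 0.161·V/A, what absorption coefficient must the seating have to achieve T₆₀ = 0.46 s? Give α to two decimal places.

0.84

Required total absorption A = 0.161·88/0.46 = 30.80 m².
Absorption from the other surfaces = 17·0.13 + 26·0.06 + 72·0.27 = 23.21 m², so the seating must supply 7.59 m² over 9 m².
α = 7.59/9 = 0.843.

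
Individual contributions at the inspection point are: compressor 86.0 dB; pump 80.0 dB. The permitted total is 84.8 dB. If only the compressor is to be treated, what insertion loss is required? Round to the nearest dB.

Fixed contribution from the other source: Σ 10^(L/10) = 10^(80.0/10) = 1.000e+08 (80.00 dB).
The limit corresponds to 10^(84.8/10) = 3.020e+08; subtracting the fixed part leaves 2.020e+08 for the compressor, i.e. 83.05 dB.
So the compressor must be reduced from 86.0 to 83.05 dB: IL = 2.95 dB.

3 dB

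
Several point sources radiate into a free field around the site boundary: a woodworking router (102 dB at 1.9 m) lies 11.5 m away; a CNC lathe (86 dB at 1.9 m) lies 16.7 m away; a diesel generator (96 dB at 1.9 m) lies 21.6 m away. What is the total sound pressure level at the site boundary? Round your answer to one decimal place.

86.7 dB

First find each source's level at the receiver (point-source: −20·log₁₀(r/r_ref)), then combine on an intensity basis.
woodworking router: 102 − 20·log₁₀(11.5/1.9) = 102 − 15.64 = 86.36 dB.
CNC lathe: 86 − 20·log₁₀(16.7/1.9) = 86 − 18.88 = 67.12 dB.
diesel generator: 96 − 20·log₁₀(21.6/1.9) = 96 − 21.11 = 74.89 dB.
Σ 10^(L/10) = 4.686e+08 → L_total = 10·log₁₀(4.686e+08) = 86.71 dB.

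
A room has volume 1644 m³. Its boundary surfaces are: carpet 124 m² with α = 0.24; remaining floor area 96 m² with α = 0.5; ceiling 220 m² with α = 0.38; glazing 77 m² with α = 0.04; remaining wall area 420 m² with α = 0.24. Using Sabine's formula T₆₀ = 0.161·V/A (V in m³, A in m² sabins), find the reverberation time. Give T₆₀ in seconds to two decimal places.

1.00 s

Total absorption A = 124·0.24 + 96·0.5 + 220·0.38 + 77·0.04 + 420·0.24 = 265.24 m² sabins.
T₆₀ = 0.161·V/A = 0.161·1644/265.24 = 0.998 s.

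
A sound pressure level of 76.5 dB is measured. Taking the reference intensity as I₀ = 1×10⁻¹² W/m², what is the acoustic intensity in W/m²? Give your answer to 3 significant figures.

4.47e-05 W/m²

L = 10·log₁₀(I/I₀) ⇒ I = I₀·10^(L/10) = 10⁻¹² × 10^7.65.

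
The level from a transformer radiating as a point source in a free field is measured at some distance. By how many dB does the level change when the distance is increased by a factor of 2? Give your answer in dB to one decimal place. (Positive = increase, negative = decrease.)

With spherical spreading the level changes by −20·log₁₀(r₂/r₁).
ΔL = −20·log₁₀(2) = -6.02 dB.

-6.0 dB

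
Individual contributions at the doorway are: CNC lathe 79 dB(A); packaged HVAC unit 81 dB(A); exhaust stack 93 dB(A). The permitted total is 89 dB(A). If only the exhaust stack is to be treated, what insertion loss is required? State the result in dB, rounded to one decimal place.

5.3 dB

The untreated sources together contribute 10^(79/10) + 10^(81/10) = 2.053e+08, i.e. 83.12 dB(A).
The limit corresponds to 10^(89/10) = 7.943e+08; subtracting the fixed part leaves 5.890e+08 for the exhaust stack, i.e. 87.70 dB(A).
Required insertion loss = 93 − 87.70 = 5.30 dB.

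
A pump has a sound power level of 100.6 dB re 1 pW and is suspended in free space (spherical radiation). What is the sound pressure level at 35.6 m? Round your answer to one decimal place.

58.6 dB

L_p = L_w − 10·log₁₀(4π·r²) with r = 35.6 m.
4π·r² = 1.593e+04 m², 10·log₁₀ of that is 42.021 dB.
L_p = 100.6 − 42.021 = 58.58 dB.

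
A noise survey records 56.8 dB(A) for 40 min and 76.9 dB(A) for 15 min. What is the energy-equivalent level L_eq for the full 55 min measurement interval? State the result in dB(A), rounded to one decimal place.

L_eq = 10·log₁₀[(1/T)·Σ tᵢ·10^(Lᵢ/10)] with T = 55 min.
Σ tᵢ·10^(Lᵢ/10) = 40·10^(56.8/10) + 15·10^(76.9/10) = 7.538e+08.
L_eq = 10·log₁₀(7.538e+08/55) = 71.37 dB(A).

71.4 dB(A)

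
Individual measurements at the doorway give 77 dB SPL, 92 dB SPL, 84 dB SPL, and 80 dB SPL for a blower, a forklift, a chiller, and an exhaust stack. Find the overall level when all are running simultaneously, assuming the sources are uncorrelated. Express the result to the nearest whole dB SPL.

Incoherent sources combine by intensity addition: L_total = 10·log₁₀(Σ 10^(L_i/10)).
Σ 10^(L/10) = 10^(77/10) + 10^(92/10) + 10^(84/10) + 10^(80/10) = 1.986e+09.
L_total = 10·log₁₀(1.986e+09) = 92.98 dB SPL.

93 dB SPL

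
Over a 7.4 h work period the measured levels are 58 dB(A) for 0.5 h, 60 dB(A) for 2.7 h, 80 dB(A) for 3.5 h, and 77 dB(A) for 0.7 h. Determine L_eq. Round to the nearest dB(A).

Weight each interval's intensity by its duration and average over T = 7.4 h:
Σ tᵢ·10^(Lᵢ/10) = 0.5·10^(58/10) + 2.7·10^(60/10) + 3.5·10^(80/10) + 0.7·10^(77/10) = 3.881e+08.
L_eq = 10·log₁₀(3.881e+08/7.4) = 77.20 dB(A).

77 dB(A)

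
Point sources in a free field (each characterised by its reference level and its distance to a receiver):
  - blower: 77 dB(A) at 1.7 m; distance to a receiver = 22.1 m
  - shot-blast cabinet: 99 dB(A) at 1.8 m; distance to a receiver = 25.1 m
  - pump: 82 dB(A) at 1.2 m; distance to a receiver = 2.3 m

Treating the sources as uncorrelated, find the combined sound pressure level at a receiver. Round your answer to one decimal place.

First find each source's level at the receiver (point-source: −20·log₁₀(r/r_ref)), then combine on an intensity basis.
blower: 77 − 20·log₁₀(22.1/1.7) = 77 − 22.28 = 54.72 dB(A).
shot-blast cabinet: 99 − 20·log₁₀(25.1/1.8) = 99 − 22.89 = 76.11 dB(A).
pump: 82 − 20·log₁₀(2.3/1.2) = 82 − 5.65 = 76.35 dB(A).
Σ 10^(L/10) = 8.429e+07 → L_total = 10·log₁₀(8.429e+07) = 79.26 dB(A).

79.3 dB(A)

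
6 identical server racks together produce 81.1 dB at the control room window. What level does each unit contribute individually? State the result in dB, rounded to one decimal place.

For N identical incoherent sources L_total = L₁ + 10·log₁₀ N, so L₁ = 81.1 − 10·log₁₀(6) = 81.1 − 7.782.

73.3 dB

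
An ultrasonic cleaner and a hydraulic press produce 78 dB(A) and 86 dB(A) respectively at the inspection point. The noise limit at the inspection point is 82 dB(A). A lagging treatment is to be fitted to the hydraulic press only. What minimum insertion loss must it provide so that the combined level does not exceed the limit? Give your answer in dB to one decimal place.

6.2 dB

The untreated sources together contribute 10^(78/10) = 6.310e+07, i.e. 78.00 dB(A).
To meet 82 dB(A) overall, the treated hydraulic press may contribute at most 10^(82/10) − 6.310e+07 = 9.539e+07, i.e. 79.80 dB(A).
So the hydraulic press must be reduced from 86 to 79.80 dB(A): IL = 6.20 dB.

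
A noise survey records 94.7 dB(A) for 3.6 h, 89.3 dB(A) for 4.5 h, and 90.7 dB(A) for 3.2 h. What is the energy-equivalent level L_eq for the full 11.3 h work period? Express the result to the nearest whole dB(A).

92 dB(A)

L_eq = 10·log₁₀[(1/T)·Σ tᵢ·10^(Lᵢ/10)] with T = 11.3 h.
Σ tᵢ·10^(Lᵢ/10) = 3.6·10^(94.7/10) + 4.5·10^(89.3/10) + 3.2·10^(90.7/10) = 1.821e+10.
L_eq = 10·log₁₀(1.821e+10/11.3) = 92.07 dB(A).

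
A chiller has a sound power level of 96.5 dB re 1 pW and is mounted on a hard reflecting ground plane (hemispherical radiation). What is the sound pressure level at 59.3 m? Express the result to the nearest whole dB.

53 dB

The power spreads over a hemisphere of area 2π·r², so L_p = L_w − 10·log₁₀(2π·r²).
2π·r² = 2.209e+04 m², 10·log₁₀ of that is 43.443 dB.
L_p = 96.5 − 43.443 = 53.06 dB.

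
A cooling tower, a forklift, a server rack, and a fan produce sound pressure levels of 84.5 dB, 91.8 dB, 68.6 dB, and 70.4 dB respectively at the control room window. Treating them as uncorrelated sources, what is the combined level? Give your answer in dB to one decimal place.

92.6 dB

Incoherent sources combine by intensity addition: L_total = 10·log₁₀(Σ 10^(L_i/10)).
Σ 10^(L/10) = 10^(84.5/10) + 10^(91.8/10) + 10^(68.6/10) + 10^(70.4/10) = 1.814e+09.
L_total = 10·log₁₀(1.814e+09) = 92.59 dB.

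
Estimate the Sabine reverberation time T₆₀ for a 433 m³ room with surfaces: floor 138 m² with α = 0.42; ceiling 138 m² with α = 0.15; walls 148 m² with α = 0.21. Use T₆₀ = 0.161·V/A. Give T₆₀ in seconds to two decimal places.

Summing Sᵢαᵢ: 138·0.42 + 138·0.15 + 148·0.21 = 109.74 m².
T₆₀ = 0.161 × 433 / 109.74 = 0.635 s.

0.64 s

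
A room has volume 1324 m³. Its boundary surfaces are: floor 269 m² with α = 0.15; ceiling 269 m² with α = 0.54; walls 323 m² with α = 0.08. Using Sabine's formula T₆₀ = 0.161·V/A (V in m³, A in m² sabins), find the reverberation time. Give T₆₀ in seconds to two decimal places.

1.01 s

Total absorption A = 269·0.15 + 269·0.54 + 323·0.08 = 211.45 m² sabins.
T₆₀ = 0.161·V/A = 0.161·1324/211.45 = 1.008 s.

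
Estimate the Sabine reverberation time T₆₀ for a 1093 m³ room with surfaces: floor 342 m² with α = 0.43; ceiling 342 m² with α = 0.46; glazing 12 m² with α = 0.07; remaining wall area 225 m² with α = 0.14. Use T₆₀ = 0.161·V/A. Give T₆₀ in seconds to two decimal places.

0.52 s

Summing Sᵢαᵢ: 342·0.43 + 342·0.46 + 12·0.07 + 225·0.14 = 336.72 m².
T₆₀ = 0.161 × 1093 / 336.72 = 0.523 s.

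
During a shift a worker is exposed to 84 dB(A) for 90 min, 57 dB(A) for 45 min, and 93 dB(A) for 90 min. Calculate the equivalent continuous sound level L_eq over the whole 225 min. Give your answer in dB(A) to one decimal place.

89.5 dB(A)

Weight each interval's intensity by its duration and average over T = 225 min:
Σ tᵢ·10^(Lᵢ/10) = 90·10^(84/10) + 45·10^(57/10) + 90·10^(93/10) = 2.022e+11.
L_eq = 10·log₁₀(2.022e+11/225) = 89.54 dB(A).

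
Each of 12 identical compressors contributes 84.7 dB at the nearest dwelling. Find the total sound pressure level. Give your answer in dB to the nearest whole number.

L_total = L₁ + 10·log₁₀ N for N identical incoherent sources.
L_total = 84.7 + 10·log₁₀(12) = 84.7 + 10.792 = 95.49 dB.

95 dB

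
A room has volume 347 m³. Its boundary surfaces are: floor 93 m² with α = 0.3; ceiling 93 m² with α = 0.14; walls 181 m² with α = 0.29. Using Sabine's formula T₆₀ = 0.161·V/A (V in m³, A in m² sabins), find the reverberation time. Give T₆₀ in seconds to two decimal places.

0.60 s

A = Σ Sᵢαᵢ = 93·0.3 + 93·0.14 + 181·0.29 = 93.41 m².
T₆₀ = 0.161·V/A = 0.161·347/93.41 = 0.598 s.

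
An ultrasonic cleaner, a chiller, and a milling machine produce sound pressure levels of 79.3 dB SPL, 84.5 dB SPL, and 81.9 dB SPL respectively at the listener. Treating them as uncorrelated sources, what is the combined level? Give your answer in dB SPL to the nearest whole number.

Incoherent sources combine by intensity addition: L_total = 10·log₁₀(Σ 10^(L_i/10)).
Σ 10^(L/10) = 10^(79.3/10) + 10^(84.5/10) + 10^(81.9/10) = 5.218e+08.
L_total = 10·log₁₀(5.218e+08) = 87.18 dB SPL.

87 dB SPL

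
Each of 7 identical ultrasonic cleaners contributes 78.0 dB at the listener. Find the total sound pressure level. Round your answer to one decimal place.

N identical incoherent sources raise the level by 10·log₁₀ N.
L_total = 78.0 + 10·log₁₀(7) = 78.0 + 8.451 = 86.45 dB.

86.5 dB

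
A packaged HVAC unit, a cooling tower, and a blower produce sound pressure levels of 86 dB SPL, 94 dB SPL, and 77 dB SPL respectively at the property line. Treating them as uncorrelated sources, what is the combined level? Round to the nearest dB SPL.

Incoherent sources combine by intensity addition: L_total = 10·log₁₀(Σ 10^(L_i/10)).
Σ 10^(L/10) = 10^(86/10) + 10^(94/10) + 10^(77/10) = 2.960e+09.
L_total = 10·log₁₀(2.960e+09) = 94.71 dB SPL.

95 dB SPL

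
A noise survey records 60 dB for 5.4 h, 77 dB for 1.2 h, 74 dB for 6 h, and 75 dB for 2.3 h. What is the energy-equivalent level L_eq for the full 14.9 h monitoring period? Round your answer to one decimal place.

L_eq = 10·log₁₀[(1/T)·Σ tᵢ·10^(Lᵢ/10)] with T = 14.9 h.
Σ tᵢ·10^(Lᵢ/10) = 5.4·10^(60/10) + 1.2·10^(77/10) + 6·10^(74/10) + 2.3·10^(75/10) = 2.890e+08.
L_eq = 10·log₁₀(2.890e+08/14.9) = 72.88 dB.

72.9 dB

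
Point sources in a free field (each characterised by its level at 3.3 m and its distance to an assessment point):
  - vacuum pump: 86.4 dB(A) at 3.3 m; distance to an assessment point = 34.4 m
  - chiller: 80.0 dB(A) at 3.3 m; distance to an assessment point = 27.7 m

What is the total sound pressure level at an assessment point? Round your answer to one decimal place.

Apply inverse-square spreading to bring every level to the receiver, then sum 10^(L/10).
vacuum pump: 86.4 − 20·log₁₀(34.4/3.3) = 86.4 − 20.36 = 66.04 dB(A).
chiller: 80.0 − 20·log₁₀(27.7/3.3) = 80.0 − 18.48 = 61.52 dB(A).
Σ 10^(L/10) = 5.436e+06 → L_total = 10·log₁₀(5.436e+06) = 67.35 dB(A).

67.4 dB(A)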